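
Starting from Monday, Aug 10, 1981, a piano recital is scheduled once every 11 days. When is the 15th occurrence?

Jan 11, 1982

The 15th occurrence is 14 intervals after the first: 14 × 11 = 154 days after Aug 10, 1981.
Aug has 31 days — 21 days to the end of Aug leaves 133.
Sep has 30 days (103 left).
Oct has 31 days (72 left).
Nov has 30 days (42 left).
Dec has 31 days (11 left).
11 days into Jan → Jan 11, 1982.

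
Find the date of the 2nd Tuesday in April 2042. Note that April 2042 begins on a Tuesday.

8 April 2042

April 2042 begins on a Tuesday, so the first Tuesday is April 1.
The 2nd Tuesday is 1 weeks later: 1 + 7 = 8.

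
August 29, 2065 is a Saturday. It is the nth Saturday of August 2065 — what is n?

5th

Day 29 falls in week ⌈29/7⌉ of the month.
Days 1–7 hold the 1st Saturday, 8–14 the 2nd, 15–21 the 3rd, 22–28 the 4th, 29–31 the 5th.
29 is in the range for the 5th.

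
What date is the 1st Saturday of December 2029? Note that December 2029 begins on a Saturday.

December 1, 2029

December 2029 begins on a Saturday, so the first Saturday is December 1.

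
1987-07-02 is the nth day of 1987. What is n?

Days in months before July: 31 + 28 + 31 + 30 + 31 + 30 = 181.
Plus 2 days into July → day 183.

183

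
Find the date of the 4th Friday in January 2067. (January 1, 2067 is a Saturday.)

January 28, 2067

January 2067 begins on a Saturday, so the first Friday is January 7 (6 days later).
The 4th Friday is 3 weeks later: 7 + 21 = 28.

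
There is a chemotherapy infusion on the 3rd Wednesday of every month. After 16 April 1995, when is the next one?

April 1995 starts on a Saturday; its first Wednesday is the 5th, so the 3rd Wednesday is the 19th — 19 April 1995.
19 April 1995 is after 16 April 1995, so that is the next one.

19 April 1995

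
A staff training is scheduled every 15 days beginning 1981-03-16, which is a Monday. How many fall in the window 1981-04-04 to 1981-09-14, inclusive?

Occurrences land 15·i days after 1981-03-16 for i = 0, 1, 2, …
1981-04-04 is 19 days after the start; 19 ÷ 15 = 1 remainder 4; since the remainder is 4, round up to i = 2. First occurrence in the window: #3 on 1981-04-15 (2×15 = 30 days in).
1981-09-14 is 182 days after the start; 182 ÷ 15 = 12 remainder 2. Last occurrence in the window: #13 on 1981-09-12.
Occurrences #3 through #13: 11 in total.

11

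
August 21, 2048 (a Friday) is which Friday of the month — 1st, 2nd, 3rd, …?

Day 21 falls in week ⌈21/7⌉ of the month.
Days 1–7 hold the 1st Friday, 8–14 the 2nd, 15–21 the 3rd, 22–28 the 4th, 29–31 the 5th.
21 is in the range for the 3rd.

3rd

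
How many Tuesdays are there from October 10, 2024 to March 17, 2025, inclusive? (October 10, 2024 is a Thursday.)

October 10, 2024 is a Thursday; the first Tuesday on or after it is October 15, 2024 (5 days later).
From October 15, 2024 to March 17, 2025: 16 + 30 + 31 + 31 + 28 + 17 = 153 days (rest of October, November, December, January, February, March).
153 ÷ 7 = 21 full weeks with remainder 6, so 21 more Tuesdays after the first → 22.

22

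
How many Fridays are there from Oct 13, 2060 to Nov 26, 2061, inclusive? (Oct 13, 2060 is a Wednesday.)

59

Oct 13, 2060 is a Wednesday; the first Friday on or after it is Oct 15, 2060 (2 days later).
From Oct 15, 2060 to Nov 26, 2061: 77 + 330 = 407 days (rest of 2060, to Nov 26, 2061 in 2061).
407 ÷ 7 = 58 full weeks with remainder 1, so 58 more Fridays after the first → 59.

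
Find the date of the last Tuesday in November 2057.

The first Tuesday of November 2057 is November 6.
November 2057 has 30 days. Adding weeks: 6, 13, 20, 27 — the last one ≤ 30 is the 27th.

27 November 2057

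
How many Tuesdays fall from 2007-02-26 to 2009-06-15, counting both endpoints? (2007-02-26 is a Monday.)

120

2007-02-26 is a Monday; the first Tuesday on or after it is 2007-02-27 (1 day later).
From 2007-02-27 to 2009-06-15: 307 + 366 + 166 = 839 days (rest of 2007, 2008, to 2009-06-15 in 2009).
839 ÷ 7 = 119 full weeks with remainder 6, so 119 more Tuesdays after the first → 120.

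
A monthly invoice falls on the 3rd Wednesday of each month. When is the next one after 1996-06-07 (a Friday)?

June 1996 starts on a Saturday; its first Wednesday is the 5th, so the 3rd Wednesday is the 19th — 1996-06-19.
1996-06-19 is after 1996-06-07, so that is the next one.

1996-06-19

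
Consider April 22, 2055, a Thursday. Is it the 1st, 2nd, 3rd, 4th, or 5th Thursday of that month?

4th

Day 22 falls in week ⌈22/7⌉ of the month.
Days 1–7 hold the 1st Thursday, 8–14 the 2nd, 15–21 the 3rd, 22–28 the 4th, 29–31 the 5th.
22 is in the range for the 4th.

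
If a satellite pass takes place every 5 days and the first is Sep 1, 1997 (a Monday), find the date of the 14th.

The 14th occurrence is 13 intervals after the first: 13 × 5 = 65 days after Sep 1, 1997.
Sep has 30 days — 29 days to the end of Sep leaves 36.
Oct has 31 days (5 left).
5 days into Nov → Nov 5, 1997.

Nov 5, 1997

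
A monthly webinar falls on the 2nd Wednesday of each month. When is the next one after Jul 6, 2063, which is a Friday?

Jul 2063 starts on a Sunday; its first Wednesday is the 4th, so the 2nd Wednesday is the 11th — Jul 11, 2063.
Jul 11, 2063 is after Jul 6, 2063, so that is the next one.

Jul 11, 2063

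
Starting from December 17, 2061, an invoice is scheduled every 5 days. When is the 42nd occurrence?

The 42nd occurrence is 41 intervals after the first: 41 × 5 = 205 days after December 17, 2061.
December has 31 days — 14 days to the end of December leaves 191.
January has 31 days (160 left).
February has 28 days (132 left).
March has 31 days (101 left).
April has 30 days (71 left).
May has 31 days (40 left).
June has 30 days (10 left).
10 days into July → July 10, 2062.

July 10, 2062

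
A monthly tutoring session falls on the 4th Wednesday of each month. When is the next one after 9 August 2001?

August 2001 starts on a Wednesday; its first Wednesday is the 1st, so the 4th Wednesday is the 22nd — 22 August 2001.
22 August 2001 is after 9 August 2001, so that is the next one.

22 August 2001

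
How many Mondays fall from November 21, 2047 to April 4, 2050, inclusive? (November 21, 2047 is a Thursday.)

124

November 21, 2047 is a Thursday; the first Monday on or after it is November 25, 2047 (4 days later).
From November 25, 2047 to April 4, 2050: 36 + 366 + 365 + 94 = 861 days (rest of 2047, 2048, 2049, to April 4, 2050 in 2050).
861 ÷ 7 = 123 full weeks with remainder 0, so 123 more Mondays after the first → 124.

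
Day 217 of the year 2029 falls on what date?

5 August 2029

January has 31 days (217 − 31 = 186 remain).
February has 28 days (186 − 28 = 158 remain).
March has 31 days (158 − 31 = 127 remain).
April has 30 days (127 − 30 = 97 remain).
May has 31 days (97 − 31 = 66 remain).
June has 30 days (66 − 30 = 36 remain).
July has 31 days (36 − 31 = 5 remain).
5 into August → August 5.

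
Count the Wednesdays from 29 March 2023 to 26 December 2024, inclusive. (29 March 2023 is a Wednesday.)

29 March 2023 is a Wednesday; the first Wednesday on or after it is 29 March 2023.
From 29 March 2023 to 26 December 2024: 277 + 361 = 638 days (rest of 2023, to 26 December 2024 in 2024).
638 ÷ 7 = 91 full weeks with remainder 1, so 91 more Wednesdays after the first → 92.

92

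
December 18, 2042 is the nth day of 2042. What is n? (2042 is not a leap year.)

352

Days in months before December: 31 + 28 + 31 + 30 + 31 + 30 + 31 + 31 + 30 + 31 + 30 = 334.
Plus 18 days into December → day 352.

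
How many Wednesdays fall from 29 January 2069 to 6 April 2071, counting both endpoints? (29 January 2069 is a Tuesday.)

29 January 2069 is a Tuesday; the first Wednesday on or after it is 30 January 2069 (1 day later).
From 30 January 2069 to 6 April 2071: 335 + 365 + 96 = 796 days (rest of 2069, 2070, to 6 April 2071 in 2071).
796 ÷ 7 = 113 full weeks with remainder 5, so 113 more Wednesdays after the first → 114.

114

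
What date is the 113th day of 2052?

Jan has 31 days (113 − 31 = 82 remain).
Feb has 29 days (82 − 29 = 53 remain).
Mar has 31 days (53 − 31 = 22 remain).
22 into Apr → Apr 22.

Apr 22, 2052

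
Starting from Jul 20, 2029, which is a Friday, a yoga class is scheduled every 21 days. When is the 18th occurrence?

The 18th occurrence is 17 intervals after the first: 17 × 21 = 357 days after Jul 20, 2029.
Jul has 31 days — 11 days to the end of Jul leaves 346.
Aug has 31 days (315 left).
Sep has 30 days (285 left).
Oct has 31 days (254 left).
Nov has 30 days (224 left).
Dec has 31 days (193 left).
Jan has 31 days (162 left).
Feb has 28 days (134 left).
Mar has 31 days (103 left).
Apr has 30 days (73 left).
May has 31 days (42 left).
Jun has 30 days (12 left).
12 days into Jul → Jul 12, 2030.

Jul 12, 2030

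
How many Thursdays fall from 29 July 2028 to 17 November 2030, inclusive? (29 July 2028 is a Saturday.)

120

29 July 2028 is a Saturday; the first Thursday on or after it is 3 August 2028 (5 days later).
From 3 August 2028 to 17 November 2030: 150 + 365 + 321 = 836 days (rest of 2028, 2029, to 17 November 2030 in 2030).
836 ÷ 7 = 119 full weeks with remainder 3, so 119 more Thursdays after the first → 120.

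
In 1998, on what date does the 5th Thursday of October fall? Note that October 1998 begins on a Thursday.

October 1998 begins on a Thursday, so the first Thursday is October 1.
The 5th Thursday is 4 weeks later: 1 + 28 = 29.

29 October 1998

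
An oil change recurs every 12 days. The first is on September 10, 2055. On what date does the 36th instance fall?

The 36th occurrence is 35 intervals after the first: 35 × 12 = 420 days after September 10, 2055.
September has 30 days — 20 days to the end of September leaves 400.
October has 31 days (369 left).
November has 30 days (339 left).
December has 31 days (308 left).
January has 31 days (277 left).
February has 29 days (248 left).
March has 31 days (217 left).
April has 30 days (187 left).
May has 31 days (156 left).
June has 30 days (126 left).
July has 31 days (95 left).
August has 31 days (64 left).
September has 30 days (34 left).
October has 31 days (3 left).
3 days into November → November 3, 2056.

November 3, 2056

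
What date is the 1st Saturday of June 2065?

6 June 2065

The first Saturday of June 2065 is June 6.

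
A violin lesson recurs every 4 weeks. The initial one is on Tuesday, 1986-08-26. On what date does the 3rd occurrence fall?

1986-10-21

The 3rd occurrence is 2 intervals after the first: 2 × 28 = 56 days after 1986-08-26.
August has 31 days — 5 days to the end of August leaves 51.
September has 30 days (21 left).
21 days into October → 1986-10-21.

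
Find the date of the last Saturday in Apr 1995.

Apr 29, 1995

Apr 1995 begins on a Saturday, so the first Saturday is Apr 1.
Apr 1995 has 30 days. Adding weeks: 1, 8, 15, 22, 29 — the last one ≤ 30 is the 29th.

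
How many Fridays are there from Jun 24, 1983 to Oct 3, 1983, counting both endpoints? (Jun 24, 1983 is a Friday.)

15

Jun 24, 1983 is a Friday; the first Friday on or after it is Jun 24, 1983.
From Jun 24, 1983 to Oct 3, 1983: 6 + 31 + 31 + 30 + 3 = 101 days (rest of Jun, Jul, Aug, Sep, Oct).
101 ÷ 7 = 14 full weeks with remainder 3, so 14 more Fridays after the first → 15.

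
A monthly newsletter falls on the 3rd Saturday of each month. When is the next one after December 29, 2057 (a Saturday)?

December 2057 starts on a Saturday; its first Saturday is the 1st, so the 3rd Saturday is the 15th — December 15, 2057.
That is not after December 29, 2057, so look at January 2058.
January 2058 starts on a Tuesday; its first Saturday is the 5th, so the 3rd Saturday is the 19th — January 19, 2058.

January 19, 2058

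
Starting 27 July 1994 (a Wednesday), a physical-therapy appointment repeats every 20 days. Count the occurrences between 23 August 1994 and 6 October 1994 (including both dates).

2

Occurrences land 20·i days after 27 July 1994 for i = 0, 1, 2, …
23 August 1994 is 27 days after the start; 27 ÷ 20 = 1 remainder 7; since the remainder is 7, round up to i = 2. First occurrence in the window: #3 on 5 September 1994 (2×20 = 40 days in).
6 October 1994 is 71 days after the start; 71 ÷ 20 = 3 remainder 11. Last occurrence in the window: #4 on 25 September 1994.
Occurrences #3 through #4: 2 in total.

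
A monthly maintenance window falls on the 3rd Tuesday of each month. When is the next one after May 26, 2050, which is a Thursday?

Jun 21, 2050

May 2050 starts on a Sunday; its first Tuesday is the 3rd, so the 3rd Tuesday is the 17th — May 17, 2050.
That is not after May 26, 2050, so look at Jun 2050.
Jun 2050 starts on a Wednesday; its first Tuesday is the 7th, so the 3rd Tuesday is the 21st — Jun 21, 2050.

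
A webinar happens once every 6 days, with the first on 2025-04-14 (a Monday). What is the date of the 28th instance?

The 28th occurrence is 27 intervals after the first: 27 × 6 = 162 days after 2025-04-14.
April has 30 days — 16 days to the end of April leaves 146.
May has 31 days (115 left).
June has 30 days (85 left).
July has 31 days (54 left).
August has 31 days (23 left).
23 days into September → 2025-09-23.

2025-09-23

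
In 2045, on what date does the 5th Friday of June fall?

June 2045 begins on a Thursday, so the first Friday is June 2 (1 day later).
The 5th Friday is 4 weeks later: 2 + 28 = 30.

30 June 2045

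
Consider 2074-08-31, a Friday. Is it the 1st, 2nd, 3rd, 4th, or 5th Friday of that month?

5th

Day 31 falls in week ⌈31/7⌉ of the month.
Days 1–7 hold the 1st Friday, 8–14 the 2nd, 15–21 the 3rd, 22–28 the 4th, 29–31 the 5th.
31 is in the range for the 5th.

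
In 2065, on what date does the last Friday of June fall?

June 2065 begins on a Monday, so the first Friday is June 5 (4 days later).
June 2065 has 30 days. Adding weeks: 5, 12, 19, 26 — the last one ≤ 30 is the 26th.

2065-06-26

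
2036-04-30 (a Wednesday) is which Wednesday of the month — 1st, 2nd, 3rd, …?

5th

Day 30 falls in week ⌈30/7⌉ of the month.
Days 1–7 hold the 1st Wednesday, 8–14 the 2nd, 15–21 the 3rd, 22–28 the 4th, 29–31 the 5th.
30 is in the range for the 5th.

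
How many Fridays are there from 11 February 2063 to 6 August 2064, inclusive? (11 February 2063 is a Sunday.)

77

11 February 2063 is a Sunday; the first Friday on or after it is 16 February 2063 (5 days later).
From 16 February 2063 to 6 August 2064: 318 + 219 = 537 days (rest of 2063, to 6 August 2064 in 2064).
537 ÷ 7 = 76 full weeks with remainder 5, so 76 more Fridays after the first → 77.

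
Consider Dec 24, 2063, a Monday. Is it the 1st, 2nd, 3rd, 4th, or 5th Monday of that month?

Day 24 falls in week ⌈24/7⌉ of the month.
Days 1–7 hold the 1st Monday, 8–14 the 2nd, 15–21 the 3rd, 22–28 the 4th, 29–31 the 5th.
24 is in the range for the 4th.

4th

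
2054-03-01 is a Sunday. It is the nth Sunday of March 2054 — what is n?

Day 1 falls in week ⌈1/7⌉ of the month.
Days 1–7 hold the 1st Sunday, 8–14 the 2nd, 15–21 the 3rd, 22–28 the 4th, 29–31 the 5th.
1 is in the range for the 1st.

1st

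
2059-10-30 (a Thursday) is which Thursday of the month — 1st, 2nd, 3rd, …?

5th

Day 30 falls in week ⌈30/7⌉ of the month.
Days 1–7 hold the 1st Thursday, 8–14 the 2nd, 15–21 the 3rd, 22–28 the 4th, 29–31 the 5th.
30 is in the range for the 5th.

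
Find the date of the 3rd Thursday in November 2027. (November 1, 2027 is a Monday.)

2027-11-18

November 2027 begins on a Monday, so the first Thursday is November 4 (3 days later).
The 3rd Thursday is 2 weeks later: 4 + 14 = 18.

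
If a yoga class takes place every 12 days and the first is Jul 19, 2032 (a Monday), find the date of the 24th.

Apr 21, 2033

The 24th occurrence is 23 intervals after the first: 23 × 12 = 276 days after Jul 19, 2032.
Jul has 31 days — 12 days to the end of Jul leaves 264.
Aug has 31 days (233 left).
Sep has 30 days (203 left).
Oct has 31 days (172 left).
Nov has 30 days (142 left).
Dec has 31 days (111 left).
Jan has 31 days (80 left).
Feb has 28 days (52 left).
Mar has 31 days (21 left).
21 days into Apr → Apr 21, 2033.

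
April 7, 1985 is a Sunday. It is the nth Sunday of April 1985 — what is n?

Day 7 falls in week ⌈7/7⌉ of the month.
Days 1–7 hold the 1st Sunday, 8–14 the 2nd, 15–21 the 3rd, 22–28 the 4th, 29–31 the 5th.
7 is in the range for the 1st.

1st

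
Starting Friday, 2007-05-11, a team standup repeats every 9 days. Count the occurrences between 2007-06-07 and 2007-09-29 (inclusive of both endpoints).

13

Occurrences land 9·i days after 2007-05-11 for i = 0, 1, 2, …
2007-06-07 is 27 days after the start; 27 ÷ 9 = 3 remainder 0. First occurrence in the window: #4 on 2007-06-07 (3×9 = 27 days in).
2007-09-29 is 141 days after the start; 141 ÷ 9 = 15 remainder 6. Last occurrence in the window: #16 on 2007-09-23.
Occurrences #4 through #16: 13 in total.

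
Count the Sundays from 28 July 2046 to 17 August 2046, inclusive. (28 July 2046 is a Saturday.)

3

28 July 2046 is a Saturday; the first Sunday on or after it is 29 July 2046 (1 day later).
From 29 July 2046 to 17 August 2046: 2 + 17 = 19 days (rest of July, August).
19 ÷ 7 = 2 full weeks with remainder 5, so 2 more Sundays after the first → 3.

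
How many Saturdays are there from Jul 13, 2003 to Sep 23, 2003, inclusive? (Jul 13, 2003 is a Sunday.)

Jul 13, 2003 is a Sunday; the first Saturday on or after it is Jul 19, 2003 (6 days later).
From Jul 19, 2003 to Sep 23, 2003: 12 + 31 + 23 = 66 days (rest of Jul, Aug, Sep).
66 ÷ 7 = 9 full weeks with remainder 3, so 9 more Saturdays after the first → 10.

10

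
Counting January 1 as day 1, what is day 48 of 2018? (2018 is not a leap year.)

January has 31 days (48 − 31 = 17 remain).
17 into February → February 17.

17 February 2018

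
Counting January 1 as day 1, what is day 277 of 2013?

January has 31 days (277 − 31 = 246 remain).
February has 28 days (246 − 28 = 218 remain).
March has 31 days (218 − 31 = 187 remain).
April has 30 days (187 − 30 = 157 remain).
May has 31 days (157 − 31 = 126 remain).
June has 30 days (126 − 30 = 96 remain).
July has 31 days (96 − 31 = 65 remain).
August has 31 days (65 − 31 = 34 remain).
September has 30 days (34 − 30 = 4 remain).
4 into October → October 4.

4 October 2013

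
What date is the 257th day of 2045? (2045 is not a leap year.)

September 14, 2045

January has 31 days (257 − 31 = 226 remain).
February has 28 days (226 − 28 = 198 remain).
March has 31 days (198 − 31 = 167 remain).
April has 30 days (167 − 30 = 137 remain).
May has 31 days (137 − 31 = 106 remain).
June has 30 days (106 − 30 = 76 remain).
July has 31 days (76 − 31 = 45 remain).
August has 31 days (45 − 31 = 14 remain).
14 into September → September 14.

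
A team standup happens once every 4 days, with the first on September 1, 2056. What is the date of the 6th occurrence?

September 21, 2056

The 6th occurrence is 5 intervals after the first: 5 × 4 = 20 days after September 1, 2056.
20 days later is September 21, 2056.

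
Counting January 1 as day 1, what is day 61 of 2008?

January has 31 days (61 − 31 = 30 remain).
February has 29 days (30 − 29 = 1 remain).
1 into March → March 1.

1 March 2008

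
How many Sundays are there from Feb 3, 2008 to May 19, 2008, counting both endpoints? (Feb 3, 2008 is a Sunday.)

Feb 3, 2008 is a Sunday; the first Sunday on or after it is Feb 3, 2008.
From Feb 3, 2008 to May 19, 2008: 26 + 31 + 30 + 19 = 106 days (rest of Feb, Mar, Apr, May).
106 ÷ 7 = 15 full weeks with remainder 1, so 15 more Sundays after the first → 16.

16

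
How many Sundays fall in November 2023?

November 1, 2023 is a Wednesday; the first Sunday on or after it is November 5, 2023 (4 days later).
From November 5, 2023 to November 30, 2023 is 30 − 5 = 25 days.
25 ÷ 7 = 3 full weeks with remainder 4, so 3 more Sundays after the first → 4.

4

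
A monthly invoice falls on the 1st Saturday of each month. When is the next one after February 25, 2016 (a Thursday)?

March 5, 2016

February 2016 starts on a Monday, so its 1st Saturday is February 6, 2016 (5 days in).
That is not after February 25, 2016, so look at March 2016.
March 2016 starts on a Tuesday, so its 1st Saturday is March 5, 2016 (4 days in).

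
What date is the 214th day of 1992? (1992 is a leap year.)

Aug 1, 1992

Jan has 31 days (214 − 31 = 183 remain).
Feb has 29 days (183 − 29 = 154 remain).
Mar has 31 days (154 − 31 = 123 remain).
Apr has 30 days (123 − 30 = 93 remain).
May has 31 days (93 − 31 = 62 remain).
Jun has 30 days (62 − 30 = 32 remain).
Jul has 31 days (32 − 31 = 1 remain).
1 into Aug → Aug 1.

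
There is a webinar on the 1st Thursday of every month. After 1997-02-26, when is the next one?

February 1997 starts on a Saturday, so its 1st Thursday is 1997-02-06 (5 days in).
That is not after 1997-02-26, so look at March 1997.
March 1997 starts on a Saturday, so its 1st Thursday is 1997-03-06 (5 days in).

1997-03-06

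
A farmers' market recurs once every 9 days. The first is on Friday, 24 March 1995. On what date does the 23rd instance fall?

The 23rd occurrence is 22 intervals after the first: 22 × 9 = 198 days after 24 March 1995.
March has 31 days — 7 days to the end of March leaves 191.
April has 30 days (161 left).
May has 31 days (130 left).
June has 30 days (100 left).
July has 31 days (69 left).
August has 31 days (38 left).
September has 30 days (8 left).
8 days into October → 8 October 1995.

8 October 1995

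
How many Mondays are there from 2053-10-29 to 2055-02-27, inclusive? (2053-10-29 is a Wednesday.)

69

2053-10-29 is a Wednesday; the first Monday on or after it is 2053-11-03 (5 days later).
From 2053-11-03 to 2055-02-27: 58 + 365 + 58 = 481 days (rest of 2053, 2054, to 2055-02-27 in 2055).
481 ÷ 7 = 68 full weeks with remainder 5, so 68 more Mondays after the first → 69.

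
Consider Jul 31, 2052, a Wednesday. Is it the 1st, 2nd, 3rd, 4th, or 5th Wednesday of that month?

5th

Day 31 falls in week ⌈31/7⌉ of the month.
Days 1–7 hold the 1st Wednesday, 8–14 the 2nd, 15–21 the 3rd, 22–28 the 4th, 29–31 the 5th.
31 is in the range for the 5th.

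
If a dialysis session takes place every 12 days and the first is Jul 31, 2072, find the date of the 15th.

Jan 15, 2073

The 15th occurrence is 14 intervals after the first: 14 × 12 = 168 days after Jul 31, 2072.
Jul has 31 days — 0 days to the end of Jul leaves 168.
Aug has 31 days (137 left).
Sep has 30 days (107 left).
Oct has 31 days (76 left).
Nov has 30 days (46 left).
Dec has 31 days (15 left).
15 days into Jan → Jan 15, 2073.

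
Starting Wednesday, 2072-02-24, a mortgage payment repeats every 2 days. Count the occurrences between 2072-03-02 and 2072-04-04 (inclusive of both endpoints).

17

Occurrences land 2·i days after 2072-02-24 for i = 0, 1, 2, …
2072-03-02 is 7 days after the start; 7 ÷ 2 = 3 remainder 1; since the remainder is 1, round up to i = 4. First occurrence in the window: #5 on 2072-03-03 (4×2 = 8 days in).
2072-04-04 is 40 days after the start; 40 ÷ 2 = 20 remainder 0. Last occurrence in the window: #21 on 2072-04-04.
Occurrences #5 through #21: 17 in total.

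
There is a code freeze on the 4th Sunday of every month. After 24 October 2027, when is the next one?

28 November 2027

October 2027 starts on a Friday; its first Sunday is the 3rd, so the 4th Sunday is the 24th — 24 October 2027.
That is not after 24 October 2027, so look at November 2027.
November 2027 starts on a Monday; its first Sunday is the 7th, so the 4th Sunday is the 28th — 28 November 2027.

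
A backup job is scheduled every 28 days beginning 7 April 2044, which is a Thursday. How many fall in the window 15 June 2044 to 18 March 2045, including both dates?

10

Occurrences land 28·i days after 7 April 2044 for i = 0, 1, 2, …
15 June 2044 is 69 days after the start; 69 ÷ 28 = 2 remainder 13; since the remainder is 13, round up to i = 3. First occurrence in the window: #4 on 30 June 2044 (3×28 = 84 days in).
18 March 2045 is 345 days after the start; 345 ÷ 28 = 12 remainder 9. Last occurrence in the window: #13 on 9 March 2045.
Occurrences #4 through #13: 10 in total.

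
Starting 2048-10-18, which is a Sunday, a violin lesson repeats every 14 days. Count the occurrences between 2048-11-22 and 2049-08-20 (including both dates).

Occurrences land 14·i days after 2048-10-18 for i = 0, 1, 2, …
2048-11-22 is 35 days after the start; 35 ÷ 14 = 2 remainder 7; since the remainder is 7, round up to i = 3. First occurrence in the window: #4 on 2048-11-29 (3×14 = 42 days in).
2049-08-20 is 306 days after the start; 306 ÷ 14 = 21 remainder 12. Last occurrence in the window: #22 on 2049-08-08.
Occurrences #4 through #22: 19 in total.

19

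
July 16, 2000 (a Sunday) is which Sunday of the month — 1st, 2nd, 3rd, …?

Day 16 falls in week ⌈16/7⌉ of the month.
Days 1–7 hold the 1st Sunday, 8–14 the 2nd, 15–21 the 3rd, 22–28 the 4th, 29–31 the 5th.
16 is in the range for the 3rd.

3rd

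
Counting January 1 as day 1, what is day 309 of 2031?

January has 31 days (309 − 31 = 278 remain).
February has 28 days (278 − 28 = 250 remain).
March has 31 days (250 − 31 = 219 remain).
April has 30 days (219 − 30 = 189 remain).
May has 31 days (189 − 31 = 158 remain).
June has 30 days (158 − 30 = 128 remain).
July has 31 days (128 − 31 = 97 remain).
August has 31 days (97 − 31 = 66 remain).
September has 30 days (66 − 30 = 36 remain).
October has 31 days (36 − 31 = 5 remain).
5 into November → November 5.

2031-11-05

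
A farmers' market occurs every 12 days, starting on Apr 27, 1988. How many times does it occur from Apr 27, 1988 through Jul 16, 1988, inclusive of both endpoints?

Occurrences land 12·i days after Apr 27, 1988 for i = 0, 1, 2, …
The window opens on the start date, so the first occurrence inside is #1 on Apr 27, 1988.
Jul 16, 1988 is 80 days after the start; 80 ÷ 12 = 6 remainder 8. Last occurrence in the window: #7 on Jul 8, 1988.
Occurrences #1 through #7: 7 in total.

7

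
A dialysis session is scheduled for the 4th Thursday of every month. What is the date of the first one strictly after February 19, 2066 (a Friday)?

February 25, 2066

February 2066 starts on a Monday; its first Thursday is the 4th, so the 4th Thursday is the 25th — February 25, 2066.
February 25, 2066 is after February 19, 2066, so that is the next one.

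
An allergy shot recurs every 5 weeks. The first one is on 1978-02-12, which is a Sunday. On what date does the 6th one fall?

1978-08-06

The 6th occurrence is 5 intervals after the first: 5 × 35 = 175 days after 1978-02-12.
February has 28 days — 16 days to the end of February leaves 159.
March has 31 days (128 left).
April has 30 days (98 left).
May has 31 days (67 left).
June has 30 days (37 left).
July has 31 days (6 left).
6 days into August → 1978-08-06.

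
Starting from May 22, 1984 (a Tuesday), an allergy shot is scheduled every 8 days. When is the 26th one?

The 26th occurrence is 25 intervals after the first: 25 × 8 = 200 days after May 22, 1984.
May has 31 days — 9 days to the end of May leaves 191.
Jun has 30 days (161 left).
Jul has 31 days (130 left).
Aug has 31 days (99 left).
Sep has 30 days (69 left).
Oct has 31 days (38 left).
Nov has 30 days (8 left).
8 days into Dec → Dec 8, 1984.

Dec 8, 1984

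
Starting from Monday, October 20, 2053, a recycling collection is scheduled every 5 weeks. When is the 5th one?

The 5th occurrence is 4 intervals after the first: 4 × 35 = 140 days after October 20, 2053.
October has 31 days — 11 days to the end of October leaves 129.
November has 30 days (99 left).
December has 31 days (68 left).
January has 31 days (37 left).
February has 28 days (9 left).
9 days into March → March 9, 2054.

March 9, 2054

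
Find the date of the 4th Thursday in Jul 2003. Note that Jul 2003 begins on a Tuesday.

Jul 2003 begins on a Tuesday, so the first Thursday is Jul 3 (2 days later).
The 4th Thursday is 3 weeks later: 3 + 21 = 24.

Jul 24, 2003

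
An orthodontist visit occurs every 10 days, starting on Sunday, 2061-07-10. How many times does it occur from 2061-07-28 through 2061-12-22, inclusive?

15

Occurrences land 10·i days after 2061-07-10 for i = 0, 1, 2, …
2061-07-28 is 18 days after the start; 18 ÷ 10 = 1 remainder 8; since the remainder is 8, round up to i = 2. First occurrence in the window: #3 on 2061-07-30 (2×10 = 20 days in).
2061-12-22 is 165 days after the start; 165 ÷ 10 = 16 remainder 5. Last occurrence in the window: #17 on 2061-12-17.
Occurrences #3 through #17: 15 in total.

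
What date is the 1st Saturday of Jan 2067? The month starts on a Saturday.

Jan 1, 2067

Jan 2067 begins on a Saturday, so the first Saturday is Jan 1.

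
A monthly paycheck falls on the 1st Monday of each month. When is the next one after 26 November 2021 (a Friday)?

November 2021 starts on a Monday, so its 1st Monday is 1 November 2021.
That is not after 26 November 2021, so look at December 2021.
December 2021 starts on a Wednesday, so its 1st Monday is 6 December 2021 (5 days in).

6 December 2021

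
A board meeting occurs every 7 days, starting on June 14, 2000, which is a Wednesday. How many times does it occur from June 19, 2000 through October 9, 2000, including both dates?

Occurrences land 7·i days after June 14, 2000 for i = 0, 1, 2, …
June 19, 2000 is 5 days after the start; 5 ÷ 7 = 0 remainder 5; since the remainder is 5, round up to i = 1. First occurrence in the window: #2 on June 21, 2000 (1×7 = 7 days in).
October 9, 2000 is 117 days after the start; 117 ÷ 7 = 16 remainder 5. Last occurrence in the window: #17 on October 4, 2000.
Occurrences #2 through #17: 16 in total.

16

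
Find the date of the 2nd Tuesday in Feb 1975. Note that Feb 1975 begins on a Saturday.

Feb 11, 1975

Feb 1975 begins on a Saturday, so the first Tuesday is Feb 4 (3 days later).
The 2nd Tuesday is 1 weeks later: 4 + 7 = 11.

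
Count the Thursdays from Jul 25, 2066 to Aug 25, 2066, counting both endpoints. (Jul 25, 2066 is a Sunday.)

4

Jul 25, 2066 is a Sunday; the first Thursday on or after it is Jul 29, 2066 (4 days later).
From Jul 29, 2066 to Aug 25, 2066: 2 + 25 = 27 days (rest of Jul, Aug).
27 ÷ 7 = 3 full weeks with remainder 6, so 3 more Thursdays after the first → 4.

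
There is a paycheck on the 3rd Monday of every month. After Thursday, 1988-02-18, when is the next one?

1988-03-21

February 1988 starts on a Monday; its first Monday is the 1st, so the 3rd Monday is the 15th — 1988-02-15.
That is not after 1988-02-18, so look at March 1988.
March 1988 starts on a Tuesday; its first Monday is the 7th, so the 3rd Monday is the 21st — 1988-03-21.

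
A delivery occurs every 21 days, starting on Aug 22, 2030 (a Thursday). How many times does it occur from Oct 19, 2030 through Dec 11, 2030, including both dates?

3

Occurrences land 21·i days after Aug 22, 2030 for i = 0, 1, 2, …
Oct 19, 2030 is 58 days after the start; 58 ÷ 21 = 2 remainder 16; since the remainder is 16, round up to i = 3. First occurrence in the window: #4 on Oct 24, 2030 (3×21 = 63 days in).
Dec 11, 2030 is 111 days after the start; 111 ÷ 21 = 5 remainder 6. Last occurrence in the window: #6 on Dec 5, 2030.
Occurrences #4 through #6: 3 in total.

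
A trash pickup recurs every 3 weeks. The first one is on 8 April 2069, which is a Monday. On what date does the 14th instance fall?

6 January 2070

The 14th occurrence is 13 intervals after the first: 13 × 21 = 273 days after 8 April 2069.
April has 30 days — 22 days to the end of April leaves 251.
May has 31 days (220 left).
June has 30 days (190 left).
July has 31 days (159 left).
August has 31 days (128 left).
September has 30 days (98 left).
October has 31 days (67 left).
November has 30 days (37 left).
December has 31 days (6 left).
6 days into January → 6 January 2070.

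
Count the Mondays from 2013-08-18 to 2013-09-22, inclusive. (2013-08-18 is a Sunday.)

2013-08-18 is a Sunday; the first Monday on or after it is 2013-08-19 (1 day later).
From 2013-08-19 to 2013-09-22: 12 + 22 = 34 days (rest of August, September).
34 ÷ 7 = 4 full weeks with remainder 6, so 4 more Mondays after the first → 5.

5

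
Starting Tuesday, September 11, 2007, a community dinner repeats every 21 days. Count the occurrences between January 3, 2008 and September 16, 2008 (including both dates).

12

Occurrences land 21·i days after September 11, 2007 for i = 0, 1, 2, …
January 3, 2008 is 114 days after the start; 114 ÷ 21 = 5 remainder 9; since the remainder is 9, round up to i = 6. First occurrence in the window: #7 on January 15, 2008 (6×21 = 126 days in).
September 16, 2008 is 371 days after the start; 371 ÷ 21 = 17 remainder 14. Last occurrence in the window: #18 on September 2, 2008.
Occurrences #7 through #18: 12 in total.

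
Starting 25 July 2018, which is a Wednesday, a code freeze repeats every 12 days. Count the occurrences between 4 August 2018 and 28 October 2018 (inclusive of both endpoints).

Occurrences land 12·i days after 25 July 2018 for i = 0, 1, 2, …
4 August 2018 is 10 days after the start; 10 ÷ 12 = 0 remainder 10; since the remainder is 10, round up to i = 1. First occurrence in the window: #2 on 6 August 2018 (1×12 = 12 days in).
28 October 2018 is 95 days after the start; 95 ÷ 12 = 7 remainder 11. Last occurrence in the window: #8 on 17 October 2018.
Occurrences #2 through #8: 7 in total.

7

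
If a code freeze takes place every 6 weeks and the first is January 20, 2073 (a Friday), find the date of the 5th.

The 5th occurrence is 4 intervals after the first: 4 × 42 = 168 days after January 20, 2073.
January has 31 days — 11 days to the end of January leaves 157.
February has 28 days (129 left).
March has 31 days (98 left).
April has 30 days (68 left).
May has 31 days (37 left).
June has 30 days (7 left).
7 days into July → July 7, 2073.

July 7, 2073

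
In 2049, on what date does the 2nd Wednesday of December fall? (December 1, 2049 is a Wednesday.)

December 2049 begins on a Wednesday, so the first Wednesday is December 1.
The 2nd Wednesday is 1 weeks later: 1 + 7 = 8.

2049-12-08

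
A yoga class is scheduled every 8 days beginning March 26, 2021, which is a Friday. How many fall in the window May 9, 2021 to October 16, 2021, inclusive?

20

Occurrences land 8·i days after March 26, 2021 for i = 0, 1, 2, …
May 9, 2021 is 44 days after the start; 44 ÷ 8 = 5 remainder 4; since the remainder is 4, round up to i = 6. First occurrence in the window: #7 on May 13, 2021 (6×8 = 48 days in).
October 16, 2021 is 204 days after the start; 204 ÷ 8 = 25 remainder 4. Last occurrence in the window: #26 on October 12, 2021.
Occurrences #7 through #26: 20 in total.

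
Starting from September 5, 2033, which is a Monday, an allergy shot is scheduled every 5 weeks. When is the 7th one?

April 3, 2034

The 7th occurrence is 6 intervals after the first: 6 × 35 = 210 days after September 5, 2033.
September has 30 days — 25 days to the end of September leaves 185.
October has 31 days (154 left).
November has 30 days (124 left).
December has 31 days (93 left).
January has 31 days (62 left).
February has 28 days (34 left).
March has 31 days (3 left).
3 days into April → April 3, 2034.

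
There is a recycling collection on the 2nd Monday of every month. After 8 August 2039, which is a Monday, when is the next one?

12 September 2039

August 2039 starts on a Monday; its first Monday is the 1st, so the 2nd Monday is the 8th — 8 August 2039.
That is not after 8 August 2039, so look at September 2039.
September 2039 starts on a Thursday; its first Monday is the 5th, so the 2nd Monday is the 12th — 12 September 2039.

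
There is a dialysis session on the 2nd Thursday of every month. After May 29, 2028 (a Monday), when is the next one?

May 2028 starts on a Monday; its first Thursday is the 4th, so the 2nd Thursday is the 11th — May 11, 2028.
That is not after May 29, 2028, so look at June 2028.
June 2028 starts on a Thursday; its first Thursday is the 1st, so the 2nd Thursday is the 8th — June 8, 2028.

June 8, 2028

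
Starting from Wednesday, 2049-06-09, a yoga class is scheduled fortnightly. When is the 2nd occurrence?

The 2nd occurrence is 1 interval after the first: 1 × 14 = 14 days after 2049-06-09.
14 days later is 2049-06-23.

2049-06-23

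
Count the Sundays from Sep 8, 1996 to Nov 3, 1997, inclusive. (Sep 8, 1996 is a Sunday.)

Sep 8, 1996 is a Sunday; the first Sunday on or after it is Sep 8, 1996.
From Sep 8, 1996 to Nov 3, 1997: 114 + 307 = 421 days (rest of 1996, to Nov 3, 1997 in 1997).
421 ÷ 7 = 60 full weeks with remainder 1, so 60 more Sundays after the first → 61.

61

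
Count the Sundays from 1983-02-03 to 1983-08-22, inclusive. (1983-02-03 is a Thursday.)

29

1983-02-03 is a Thursday; the first Sunday on or after it is 1983-02-06 (3 days later).
From 1983-02-06 to 1983-08-22: 22 + 31 + 30 + 31 + 30 + 31 + 22 = 197 days (rest of February, March, April, May, June, July, August).
197 ÷ 7 = 28 full weeks with remainder 1, so 28 more Sundays after the first → 29.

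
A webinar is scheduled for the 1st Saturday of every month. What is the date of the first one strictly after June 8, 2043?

July 4, 2043

June 2043 starts on a Monday, so its 1st Saturday is June 6, 2043 (5 days in).
That is not after June 8, 2043, so look at July 2043.
July 2043 starts on a Wednesday, so its 1st Saturday is July 4, 2043 (3 days in).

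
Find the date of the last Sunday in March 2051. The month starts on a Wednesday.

March 2051 begins on a Wednesday, so the first Sunday is March 5 (4 days later).
March 2051 has 31 days. Adding weeks: 5, 12, 19, 26 — the last one ≤ 31 is the 26th.

2051-03-26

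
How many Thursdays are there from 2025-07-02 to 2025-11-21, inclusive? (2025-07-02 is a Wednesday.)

2025-07-02 is a Wednesday; the first Thursday on or after it is 2025-07-03 (1 day later).
From 2025-07-03 to 2025-11-21: 28 + 31 + 30 + 31 + 21 = 141 days (rest of July, August, September, October, November).
141 ÷ 7 = 20 full weeks with remainder 1, so 20 more Thursdays after the first → 21.

21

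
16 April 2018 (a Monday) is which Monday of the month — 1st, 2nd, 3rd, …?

Day 16 falls in week ⌈16/7⌉ of the month.
Days 1–7 hold the 1st Monday, 8–14 the 2nd, 15–21 the 3rd, 22–28 the 4th, 29–31 the 5th.
16 is in the range for the 3rd.

3rd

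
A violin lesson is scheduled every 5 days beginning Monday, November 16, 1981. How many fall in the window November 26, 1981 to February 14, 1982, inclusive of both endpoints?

Occurrences land 5·i days after November 16, 1981 for i = 0, 1, 2, …
November 26, 1981 is 10 days after the start; 10 ÷ 5 = 2 remainder 0. First occurrence in the window: #3 on November 26, 1981 (2×5 = 10 days in).
February 14, 1982 is 90 days after the start; 90 ÷ 5 = 18 remainder 0. Last occurrence in the window: #19 on February 14, 1982.
Occurrences #3 through #19: 17 in total.

17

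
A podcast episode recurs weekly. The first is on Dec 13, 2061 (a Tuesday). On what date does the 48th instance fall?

The 48th occurrence is 47 intervals after the first: 47 × 7 = 329 days after Dec 13, 2061.
Dec has 31 days — 18 days to the end of Dec leaves 311.
Jan has 31 days (280 left).
Feb has 28 days (252 left).
Mar has 31 days (221 left).
Apr has 30 days (191 left).
May has 31 days (160 left).
Jun has 30 days (130 left).
Jul has 31 days (99 left).
Aug has 31 days (68 left).
Sep has 30 days (38 left).
Oct has 31 days (7 left).
7 days into Nov → Nov 7, 2062.

Nov 7, 2062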